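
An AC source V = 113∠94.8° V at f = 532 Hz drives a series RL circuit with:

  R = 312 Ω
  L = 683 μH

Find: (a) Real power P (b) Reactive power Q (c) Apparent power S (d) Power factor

Step 1 — Angular frequency: ω = 2π·f = 2π·532 = 3343 rad/s.
Step 2 — Component impedances:
  R: Z = R = 312 Ω
  L: Z = jωL = j·3343·0.000683 = 0 + j2.283 Ω
Step 3 — Series combination: Z_total = R + L = 312 + j2.283 Ω = 312∠0.4° Ω.
Step 4 — Source phasor: V = 113∠94.8° V = -9.456 + j112.6 V.
Step 5 — Current: I = V / Z = -0.02766 + j0.3611 A = 0.3622∠94.4° A.
Step 6 — Complex power: S = V·I* = 40.92 + j0.2995 VA.
Step 7 — Real power: P = Re(S) = 40.92 W.
Step 8 — Reactive power: Q = Im(S) = 0.2995 VAR.
Step 9 — Apparent power: |S| = 40.93 VA.
Step 10 — Power factor: PF = P/|S| = 1 (lagging).

(a) P = 40.92 W  (b) Q = 0.2995 VAR  (c) S = 40.93 VA  (d) PF = 1 (lagging)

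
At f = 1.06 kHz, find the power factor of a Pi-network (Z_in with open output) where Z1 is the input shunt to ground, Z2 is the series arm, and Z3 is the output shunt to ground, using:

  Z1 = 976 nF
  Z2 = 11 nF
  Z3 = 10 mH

Step 1 — Angular frequency: ω = 2π·f = 2π·1060 = 6660 rad/s.
Step 2 — Component impedances:
  Z1: Z = 1/(jωC) = -j/(ω·C) = 0 - j153.8 Ω
  Z2: Z = 1/(jωC) = -j/(ω·C) = 0 - j1.365e+04 Ω
  Z3: Z = jωL = j·6660·0.01 = 0 + j66.6 Ω
Step 3 — With open output, the series arm Z2 and the output shunt Z3 appear in series to ground: Z2 + Z3 = 0 - j1.358e+04 Ω.
Step 4 — Parallel with input shunt Z1: Z_in = Z1 || (Z2 + Z3) = 0 - j152.1 Ω = 152.1∠-90.0° Ω.
Step 5 — Power factor: PF = cos(φ) = Re(Z)/|Z| = 0/152.1 = 0.
Step 6 — Type: Im(Z) = -152.1 ⇒ leading (phase φ = -90.0°).

PF = 0 (leading, φ = -90.0°)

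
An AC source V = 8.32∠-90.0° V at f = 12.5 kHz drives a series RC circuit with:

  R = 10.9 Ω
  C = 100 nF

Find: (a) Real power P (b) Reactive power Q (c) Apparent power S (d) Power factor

Step 1 — Angular frequency: ω = 2π·f = 2π·1.25e+04 = 7.854e+04 rad/s.
Step 2 — Component impedances:
  R: Z = R = 10.9 Ω
  C: Z = 1/(jωC) = -j/(ω·C) = 0 - j127.3 Ω
Step 3 — Series combination: Z_total = R + C = 10.9 - j127.3 Ω = 127.8∠-85.1° Ω.
Step 4 — Source phasor: V = 8.32∠-90.0° V = 0 - j8.32 V.
Step 5 — Current: I = V / Z = 0.06487 - j0.005553 A = 0.06511∠-4.9° A.
Step 6 — Complex power: S = V·I* = 0.0462 - j0.5397 VA.
Step 7 — Real power: P = Re(S) = 0.0462 W.
Step 8 — Reactive power: Q = Im(S) = -0.5397 VAR.
Step 9 — Apparent power: |S| = 0.5417 VA.
Step 10 — Power factor: PF = P/|S| = 0.0853 (leading).

(a) P = 0.0462 W  (b) Q = -0.5397 VAR  (c) S = 0.5417 VA  (d) PF = 0.0853 (leading)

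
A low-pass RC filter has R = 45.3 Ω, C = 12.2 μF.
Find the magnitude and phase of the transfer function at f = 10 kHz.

Step 1 — Angular frequency: ω = 2π·1e+04 = 6.283e+04 rad/s.
Step 2 — Transfer function: H(jω) = 1/(1 + jωRC).
Step 3 — Denominator: 1 + jωRC = 1 + j·6.283e+04·45.3·1.22e-05 = 1 + j34.72.
Step 4 — H = 0.0008286 - j0.02877.
Step 5 — Magnitude: |H| = 0.02879 (-30.8 dB); phase: φ = -88.4°.

|H| = 0.02879 (-30.8 dB), φ = -88.4°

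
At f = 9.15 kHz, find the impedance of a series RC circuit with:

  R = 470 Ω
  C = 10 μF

Step 1 — Angular frequency: ω = 2π·f = 2π·9150 = 5.749e+04 rad/s.
Step 2 — Component impedances:
  R: Z = R = 470 Ω
  C: Z = 1/(jωC) = -j/(ω·C) = 0 - j1.739 Ω
Step 3 — Series combination: Z_total = R + C = 470 - j1.739 Ω = 470∠-0.2° Ω.

Z = 470 - j1.739 Ω = 470∠-0.2° Ω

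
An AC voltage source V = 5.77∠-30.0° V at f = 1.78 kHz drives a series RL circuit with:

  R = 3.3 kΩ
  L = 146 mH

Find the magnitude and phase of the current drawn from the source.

Step 1 — Angular frequency: ω = 2π·f = 2π·1780 = 1.118e+04 rad/s.
Step 2 — Component impedances:
  R: Z = R = 3300 Ω
  L: Z = jωL = j·1.118e+04·0.146 = 0 + j1633 Ω
Step 3 — Series combination: Z_total = R + L = 3300 + j1633 Ω = 3682∠26.3° Ω.
Step 4 — Source phasor: V = 5.77∠-30.0° V = 4.997 - j2.885 V.
Step 5 — Ohm's law: I = V / Z_total = (4.997 - j2.885) / (3300 + j1633) = 0.0008689 - j0.001304 A.
Step 6 — Convert to polar: |I| = 0.001567 A, ∠I = -56.3°.

I = 0.001567∠-56.3° A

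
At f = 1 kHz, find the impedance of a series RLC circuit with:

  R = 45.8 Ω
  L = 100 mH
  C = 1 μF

Step 1 — Angular frequency: ω = 2π·f = 2π·1000 = 6283 rad/s.
Step 2 — Component impedances:
  R: Z = R = 45.8 Ω
  L: Z = jωL = j·6283·0.1 = 0 + j628.3 Ω
  C: Z = 1/(jωC) = -j/(ω·C) = 0 - j159.2 Ω
Step 3 — Series combination: Z_total = R + L + C = 45.8 + j469.2 Ω = 471.4∠84.4° Ω.

Z = 45.8 + j469.2 Ω = 471.4∠84.4° Ω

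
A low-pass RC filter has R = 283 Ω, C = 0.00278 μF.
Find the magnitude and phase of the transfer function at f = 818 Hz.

Step 1 — Angular frequency: ω = 2π·818 = 5140 rad/s.
Step 2 — Transfer function: H(jω) = 1/(1 + jωRC).
Step 3 — Denominator: 1 + jωRC = 1 + j·5140·283·2.78e-09 = 1 + j0.004044.
Step 4 — H = 1 - j0.004043.
Step 5 — Magnitude: |H| = 1 (-0.0 dB); phase: φ = -0.2°.

|H| = 1 (-0.0 dB), φ = -0.2°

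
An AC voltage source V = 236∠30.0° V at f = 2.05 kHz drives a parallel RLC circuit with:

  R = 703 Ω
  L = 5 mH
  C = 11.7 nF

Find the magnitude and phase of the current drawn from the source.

Step 1 — Angular frequency: ω = 2π·f = 2π·2050 = 1.288e+04 rad/s.
Step 2 — Component impedances:
  R: Z = R = 703 Ω
  L: Z = jωL = j·1.288e+04·0.005 = 0 + j64.4 Ω
  C: Z = 1/(jωC) = -j/(ω·C) = 0 - j6636 Ω
Step 3 — Parallel combination: 1/Z_total = 1/R + 1/L + 1/C; Z_total = 5.965 + j64.48 Ω = 64.76∠84.7° Ω.
Step 4 — Source phasor: V = 236∠30.0° V = 204.4 + j118 V.
Step 5 — Ohm's law: I = V / Z_total = (204.4 + j118) / (5.965 + j64.48) = 2.105 - j2.975 A.
Step 6 — Convert to polar: |I| = 3.644 A, ∠I = -54.7°.

I = 3.644∠-54.7° A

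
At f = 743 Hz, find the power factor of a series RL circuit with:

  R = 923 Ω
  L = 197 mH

Step 1 — Angular frequency: ω = 2π·f = 2π·743 = 4668 rad/s.
Step 2 — Component impedances:
  R: Z = R = 923 Ω
  L: Z = jωL = j·4668·0.197 = 0 + j919.7 Ω
Step 3 — Series combination: Z_total = R + L = 923 + j919.7 Ω = 1303∠44.9° Ω.
Step 4 — Power factor: PF = cos(φ) = Re(Z)/|Z| = 923/1303 = 0.7084.
Step 5 — Type: Im(Z) = 919.7 ⇒ lagging (phase φ = 44.9°).

PF = 0.7084 (lagging, φ = 44.9°)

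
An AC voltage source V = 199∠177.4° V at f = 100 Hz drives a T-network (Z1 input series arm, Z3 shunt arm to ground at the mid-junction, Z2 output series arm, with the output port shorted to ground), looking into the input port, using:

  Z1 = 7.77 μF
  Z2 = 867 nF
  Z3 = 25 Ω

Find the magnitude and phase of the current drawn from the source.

Step 1 — Angular frequency: ω = 2π·f = 2π·100 = 628.3 rad/s.
Step 2 — Component impedances:
  Z1: Z = 1/(jωC) = -j/(ω·C) = 0 - j204.8 Ω
  Z2: Z = 1/(jωC) = -j/(ω·C) = 0 - j1836 Ω
  Z3: Z = R = 25 Ω
Step 3 — With the output port shorted to ground, the output series arm Z2 runs from the junction to ground; the shunt arm Z3 also runs from the junction to ground. They appear in parallel: Z3 || Z2 = 25 - j0.3404 Ω.
Step 4 — Series with input arm Z1: Z_in = Z1 + (Z3 || Z2) = 25 - j205.2 Ω = 206.7∠-83.1° Ω.
Step 5 — Source phasor: V = 199∠177.4° V = -198.8 + j9.027 V.
Step 6 — Ohm's law: I = V / Z_total = (-198.8 + j9.027) / (25 - j205.2) = -0.1597 - j0.9495 A.
Step 7 — Convert to polar: |I| = 0.9628 A, ∠I = -99.5°.

I = 0.9628∠-99.5° A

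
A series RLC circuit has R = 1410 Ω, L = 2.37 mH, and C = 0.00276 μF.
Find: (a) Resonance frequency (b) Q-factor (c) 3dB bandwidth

Step 1 — Resonance condition Im(Z)=0 gives ω₀ = 1/√(LC).
Step 2 — ω₀ = 1/√(0.00237·2.76e-09) = 3.91e+05 rad/s.
Step 3 — f₀ = ω₀/(2π) = 6.223e+04 Hz.
Step 4 — Series Q: Q = ω₀L/R = 3.91e+05·0.00237/1410 = 0.6572.
Step 5 — 3dB bandwidth: Δω = ω₀/Q = 5.949e+05 rad/s; BW = Δω/(2π) = 9.469e+04 Hz.

(a) f₀ = 6.223e+04 Hz  (b) Q = 0.6572  (c) BW = 9.469e+04 Hz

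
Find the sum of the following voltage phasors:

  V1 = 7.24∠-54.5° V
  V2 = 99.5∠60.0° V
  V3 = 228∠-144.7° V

Step 1 — Convert each phasor to rectangular form:
  V1 = 7.24·(cos(-54.5°) + j·sin(-54.5°)) = 4.204 - j5.894 V
  V2 = 99.5·(cos(60.0°) + j·sin(60.0°)) = 49.75 + j86.17 V
  V3 = 228·(cos(-144.7°) + j·sin(-144.7°)) = -186.1 - j131.8 V
Step 2 — Sum components: V_total = -132.1 - j51.48 V.
Step 3 — Convert to polar: |V_total| = 141.8 V, ∠V_total = -158.7°.

V_total = 141.8∠-158.7° V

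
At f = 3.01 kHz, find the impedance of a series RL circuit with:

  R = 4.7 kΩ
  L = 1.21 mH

Step 1 — Angular frequency: ω = 2π·f = 2π·3010 = 1.891e+04 rad/s.
Step 2 — Component impedances:
  R: Z = R = 4700 Ω
  L: Z = jωL = j·1.891e+04·0.00121 = 0 + j22.88 Ω
Step 3 — Series combination: Z_total = R + L = 4700 + j22.88 Ω = 4700∠0.3° Ω.

Z = 4700 + j22.88 Ω = 4700∠0.3° Ω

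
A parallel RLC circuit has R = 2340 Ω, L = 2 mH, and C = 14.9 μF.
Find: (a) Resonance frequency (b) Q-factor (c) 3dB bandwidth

Step 1 — Resonance: ω₀ = 1/√(LC) = 1/√(0.002·1.49e-05) = 5793 rad/s.
Step 2 — f₀ = ω₀/(2π) = 922 Hz.
Step 3 — Parallel Q: Q = R/(ω₀L) = 2340/(5793·0.002) = 202.
Step 4 — Bandwidth: Δω = ω₀/Q = 28.68 rad/s; BW = Δω/(2π) = 4.565 Hz.

(a) f₀ = 922 Hz  (b) Q = 202  (c) BW = 4.565 Hz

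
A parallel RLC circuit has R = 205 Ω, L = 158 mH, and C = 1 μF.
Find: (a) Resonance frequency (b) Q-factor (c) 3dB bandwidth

Step 1 — Resonance: ω₀ = 1/√(LC) = 1/√(0.158·1e-06) = 2516 rad/s.
Step 2 — f₀ = ω₀/(2π) = 400.4 Hz.
Step 3 — Parallel Q: Q = R/(ω₀L) = 205/(2516·0.158) = 0.5157.
Step 4 — Bandwidth: Δω = ω₀/Q = 4878 rad/s; BW = Δω/(2π) = 776.4 Hz.

(a) f₀ = 400.4 Hz  (b) Q = 0.5157  (c) BW = 776.4 Hz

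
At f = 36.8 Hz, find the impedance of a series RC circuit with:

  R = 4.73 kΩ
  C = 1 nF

Step 1 — Angular frequency: ω = 2π·f = 2π·36.8 = 231.2 rad/s.
Step 2 — Component impedances:
  R: Z = R = 4730 Ω
  C: Z = 1/(jωC) = -j/(ω·C) = 0 - j4.325e+06 Ω
Step 3 — Series combination: Z_total = R + C = 4730 - j4.325e+06 Ω = 4.325e+06∠-89.9° Ω.

Z = 4730 - j4.325e+06 Ω = 4.325e+06∠-89.9° Ω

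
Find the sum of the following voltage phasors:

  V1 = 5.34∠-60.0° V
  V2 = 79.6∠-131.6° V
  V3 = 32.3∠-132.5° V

Step 1 — Convert each phasor to rectangular form:
  V1 = 5.34·(cos(-60.0°) + j·sin(-60.0°)) = 2.67 - j4.625 V
  V2 = 79.6·(cos(-131.6°) + j·sin(-131.6°)) = -52.85 - j59.52 V
  V3 = 32.3·(cos(-132.5°) + j·sin(-132.5°)) = -21.82 - j23.81 V
Step 2 — Sum components: V_total = -72 - j87.96 V.
Step 3 — Convert to polar: |V_total| = 113.7 V, ∠V_total = -129.3°.

V_total = 113.7∠-129.3° V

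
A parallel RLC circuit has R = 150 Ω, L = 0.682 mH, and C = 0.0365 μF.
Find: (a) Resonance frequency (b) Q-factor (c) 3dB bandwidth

Step 1 — Resonance: ω₀ = 1/√(LC) = 1/√(0.000682·3.65e-08) = 2.004e+05 rad/s.
Step 2 — f₀ = ω₀/(2π) = 3.19e+04 Hz.
Step 3 — Parallel Q: Q = R/(ω₀L) = 150/(2.004e+05·0.000682) = 1.097.
Step 4 — Bandwidth: Δω = ω₀/Q = 1.826e+05 rad/s; BW = Δω/(2π) = 2.907e+04 Hz.

(a) f₀ = 3.19e+04 Hz  (b) Q = 1.097  (c) BW = 2.907e+04 Hz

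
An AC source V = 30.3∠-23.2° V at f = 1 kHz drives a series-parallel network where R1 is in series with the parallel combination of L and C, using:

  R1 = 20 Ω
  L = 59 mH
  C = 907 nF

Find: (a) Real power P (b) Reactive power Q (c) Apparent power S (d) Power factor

Step 1 — Angular frequency: ω = 2π·f = 2π·1000 = 6283 rad/s.
Step 2 — Component impedances:
  R1: Z = R = 20 Ω
  L: Z = jωL = j·6283·0.059 = 0 + j370.7 Ω
  C: Z = 1/(jωC) = -j/(ω·C) = 0 - j175.5 Ω
Step 3 — Parallel branch: L || C = 1/(1/L + 1/C) = 0 - j333.2 Ω.
Step 4 — Series with R1: Z_total = R1 + (L || C) = 20 - j333.2 Ω = 333.8∠-86.6° Ω.
Step 5 — Source phasor: V = 30.3∠-23.2° V = 27.85 - j11.94 V.
Step 6 — Current: I = V / Z = 0.0407 + j0.08114 A = 0.09078∠63.4° A.
Step 7 — Complex power: S = V·I* = 0.1648 - j2.746 VA.
Step 8 — Real power: P = Re(S) = 0.1648 W.
Step 9 — Reactive power: Q = Im(S) = -2.746 VAR.
Step 10 — Apparent power: |S| = 2.751 VA.
Step 11 — Power factor: PF = P/|S| = 0.05992 (leading).

(a) P = 0.1648 W  (b) Q = -2.746 VAR  (c) S = 2.751 VA  (d) PF = 0.05992 (leading)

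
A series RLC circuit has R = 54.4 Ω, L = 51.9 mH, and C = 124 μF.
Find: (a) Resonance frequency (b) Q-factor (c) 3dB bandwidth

Step 1 — Resonance: ω₀ = 1/√(LC) = 1/√(0.0519·0.000124) = 394.2 rad/s.
Step 2 — f₀ = ω₀/(2π) = 62.74 Hz.
Step 3 — Series Q: Q = ω₀L/R = 394.2·0.0519/54.4 = 0.3761.
Step 4 — Bandwidth: Δω = ω₀/Q = 1048 rad/s; BW = Δω/(2π) = 166.8 Hz.

(a) f₀ = 62.74 Hz  (b) Q = 0.3761  (c) BW = 166.8 Hz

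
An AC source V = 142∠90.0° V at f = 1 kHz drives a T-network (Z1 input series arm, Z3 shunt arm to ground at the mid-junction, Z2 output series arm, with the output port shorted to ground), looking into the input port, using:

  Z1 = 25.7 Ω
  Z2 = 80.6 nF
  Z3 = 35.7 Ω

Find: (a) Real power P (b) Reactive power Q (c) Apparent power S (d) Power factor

Step 1 — Angular frequency: ω = 2π·f = 2π·1000 = 6283 rad/s.
Step 2 — Component impedances:
  Z1: Z = R = 25.7 Ω
  Z2: Z = 1/(jωC) = -j/(ω·C) = 0 - j1975 Ω
  Z3: Z = R = 35.7 Ω
Step 3 — With the output port shorted to ground, the output series arm Z2 runs from the junction to ground; the shunt arm Z3 also runs from the junction to ground. They appear in parallel: Z3 || Z2 = 35.69 - j0.6452 Ω.
Step 4 — Series with input arm Z1: Z_in = Z1 + (Z3 || Z2) = 61.39 - j0.6452 Ω = 61.39∠-0.6° Ω.
Step 5 — Source phasor: V = 142∠90.0° V = 0 + j142 V.
Step 6 — Current: I = V / Z = -0.02431 + j2.313 A = 2.313∠90.6° A.
Step 7 — Complex power: S = V·I* = 328.4 - j3.452 VA.
Step 8 — Real power: P = Re(S) = 328.4 W.
Step 9 — Reactive power: Q = Im(S) = -3.452 VAR.
Step 10 — Apparent power: |S| = 328.4 VA.
Step 11 — Power factor: PF = P/|S| = 0.9999 (leading).

(a) P = 328.4 W  (b) Q = -3.452 VAR  (c) S = 328.4 VA  (d) PF = 0.9999 (leading)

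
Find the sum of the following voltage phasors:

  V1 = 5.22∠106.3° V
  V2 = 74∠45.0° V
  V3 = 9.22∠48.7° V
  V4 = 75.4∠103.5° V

Step 1 — Convert each phasor to rectangular form:
  V1 = 5.22·(cos(106.3°) + j·sin(106.3°)) = -1.465 + j5.01 V
  V2 = 74·(cos(45.0°) + j·sin(45.0°)) = 52.33 + j52.33 V
  V3 = 9.22·(cos(48.7°) + j·sin(48.7°)) = 6.085 + j6.927 V
  V4 = 75.4·(cos(103.5°) + j·sin(103.5°)) = -17.6 + j73.32 V
Step 2 — Sum components: V_total = 39.34 + j137.6 V.
Step 3 — Convert to polar: |V_total| = 143.1 V, ∠V_total = 74.0°.

V_total = 143.1∠74.0° V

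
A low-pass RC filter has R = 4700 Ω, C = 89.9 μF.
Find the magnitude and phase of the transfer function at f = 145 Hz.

Step 1 — Angular frequency: ω = 2π·145 = 911.1 rad/s.
Step 2 — Transfer function: H(jω) = 1/(1 + jωRC).
Step 3 — Denominator: 1 + jωRC = 1 + j·911.1·4700·8.99e-05 = 1 + j385.
Step 4 — H = 6.748e-06 - j0.002598.
Step 5 — Magnitude: |H| = 0.002598 (-51.7 dB); phase: φ = -89.9°.

|H| = 0.002598 (-51.7 dB), φ = -89.9°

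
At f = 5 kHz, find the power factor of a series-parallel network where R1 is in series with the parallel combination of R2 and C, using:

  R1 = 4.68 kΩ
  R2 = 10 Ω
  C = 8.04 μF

Step 1 — Angular frequency: ω = 2π·f = 2π·5000 = 3.142e+04 rad/s.
Step 2 — Component impedances:
  R1: Z = R = 4680 Ω
  R2: Z = R = 10 Ω
  C: Z = 1/(jωC) = -j/(ω·C) = 0 - j3.959 Ω
Step 3 — Parallel branch: R2 || C = 1/(1/R2 + 1/C) = 1.355 - j3.423 Ω.
Step 4 — Series with R1: Z_total = R1 + (R2 || C) = 4681 - j3.423 Ω = 4681∠-0.0° Ω.
Step 5 — Power factor: PF = cos(φ) = Re(Z)/|Z| = 4681/4681 = 1.
Step 6 — Type: Im(Z) = -3.423 ⇒ leading (phase φ = -0.0°).

PF = 1 (leading, φ = -0.0°)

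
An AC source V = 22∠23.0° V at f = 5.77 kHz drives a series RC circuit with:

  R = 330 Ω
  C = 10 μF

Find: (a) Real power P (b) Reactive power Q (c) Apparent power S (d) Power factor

Step 1 — Angular frequency: ω = 2π·f = 2π·5770 = 3.625e+04 rad/s.
Step 2 — Component impedances:
  R: Z = R = 330 Ω
  C: Z = 1/(jωC) = -j/(ω·C) = 0 - j2.758 Ω
Step 3 — Series combination: Z_total = R + C = 330 - j2.758 Ω = 330∠-0.5° Ω.
Step 4 — Source phasor: V = 22∠23.0° V = 20.25 + j8.596 V.
Step 5 — Current: I = V / Z = 0.06114 + j0.02656 A = 0.06666∠23.5° A.
Step 6 — Complex power: S = V·I* = 1.467 - j0.01226 VA.
Step 7 — Real power: P = Re(S) = 1.467 W.
Step 8 — Reactive power: Q = Im(S) = -0.01226 VAR.
Step 9 — Apparent power: |S| = 1.467 VA.
Step 10 — Power factor: PF = P/|S| = 1 (leading).

(a) P = 1.467 W  (b) Q = -0.01226 VAR  (c) S = 1.467 VA  (d) PF = 1 (leading)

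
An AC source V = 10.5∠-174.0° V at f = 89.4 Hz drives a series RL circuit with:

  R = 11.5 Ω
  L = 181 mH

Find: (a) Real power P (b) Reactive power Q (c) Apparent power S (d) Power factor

Step 1 — Angular frequency: ω = 2π·f = 2π·89.4 = 561.7 rad/s.
Step 2 — Component impedances:
  R: Z = R = 11.5 Ω
  L: Z = jωL = j·561.7·0.181 = 0 + j101.7 Ω
Step 3 — Series combination: Z_total = R + L = 11.5 + j101.7 Ω = 102.3∠83.5° Ω.
Step 4 — Source phasor: V = 10.5∠-174.0° V = -10.44 - j1.098 V.
Step 5 — Current: I = V / Z = -0.02213 + j0.1002 A = 0.1026∠102.5° A.
Step 6 — Complex power: S = V·I* = 0.1211 + j1.071 VA.
Step 7 — Real power: P = Re(S) = 0.1211 W.
Step 8 — Reactive power: Q = Im(S) = 1.071 VAR.
Step 9 — Apparent power: |S| = 1.078 VA.
Step 10 — Power factor: PF = P/|S| = 0.1124 (lagging).

(a) P = 0.1211 W  (b) Q = 1.071 VAR  (c) S = 1.078 VA  (d) PF = 0.1124 (lagging)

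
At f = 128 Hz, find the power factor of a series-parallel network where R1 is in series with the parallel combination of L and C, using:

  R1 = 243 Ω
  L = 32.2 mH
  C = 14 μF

Step 1 — Angular frequency: ω = 2π·f = 2π·128 = 804.2 rad/s.
Step 2 — Component impedances:
  R1: Z = R = 243 Ω
  L: Z = jωL = j·804.2·0.0322 = 0 + j25.9 Ω
  C: Z = 1/(jωC) = -j/(ω·C) = 0 - j88.81 Ω
Step 3 — Parallel branch: L || C = 1/(1/L + 1/C) = 0 + j36.56 Ω.
Step 4 — Series with R1: Z_total = R1 + (L || C) = 243 + j36.56 Ω = 245.7∠8.6° Ω.
Step 5 — Power factor: PF = cos(φ) = Re(Z)/|Z| = 243/245.73 = 0.9889.
Step 6 — Type: Im(Z) = 36.56 ⇒ lagging (phase φ = 8.6°).

PF = 0.9889 (lagging, φ = 8.6°)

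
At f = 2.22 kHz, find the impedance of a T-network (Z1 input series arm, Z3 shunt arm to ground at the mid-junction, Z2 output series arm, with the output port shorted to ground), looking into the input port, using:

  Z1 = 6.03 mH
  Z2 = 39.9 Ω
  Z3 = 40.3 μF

Step 1 — Angular frequency: ω = 2π·f = 2π·2220 = 1.395e+04 rad/s.
Step 2 — Component impedances:
  Z1: Z = jωL = j·1.395e+04·0.00603 = 0 + j84.11 Ω
  Z2: Z = R = 39.9 Ω
  Z3: Z = 1/(jωC) = -j/(ω·C) = 0 - j1.779 Ω
Step 3 — With the output port shorted to ground, the output series arm Z2 runs from the junction to ground; the shunt arm Z3 also runs from the junction to ground. They appear in parallel: Z3 || Z2 = 0.07916 - j1.775 Ω.
Step 4 — Series with input arm Z1: Z_in = Z1 + (Z3 || Z2) = 0.07916 + j82.34 Ω = 82.34∠89.9° Ω.

Z = 0.07916 + j82.34 Ω = 82.34∠89.9° Ω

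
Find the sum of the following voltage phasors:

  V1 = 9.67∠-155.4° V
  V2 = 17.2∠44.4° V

Step 1 — Convert each phasor to rectangular form:
  V1 = 9.67·(cos(-155.4°) + j·sin(-155.4°)) = -8.792 - j4.025 V
  V2 = 17.2·(cos(44.4°) + j·sin(44.4°)) = 12.29 + j12.03 V
Step 2 — Sum components: V_total = 3.497 + j8.009 V.
Step 3 — Convert to polar: |V_total| = 8.739 V, ∠V_total = 66.4°.

V_total = 8.739∠66.4° V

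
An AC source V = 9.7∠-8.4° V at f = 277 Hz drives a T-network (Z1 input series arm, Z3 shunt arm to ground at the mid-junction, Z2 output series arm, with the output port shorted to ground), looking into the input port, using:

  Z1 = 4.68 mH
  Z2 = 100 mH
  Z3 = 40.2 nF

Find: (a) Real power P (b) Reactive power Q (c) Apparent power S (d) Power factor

Step 1 — Angular frequency: ω = 2π·f = 2π·277 = 1740 rad/s.
Step 2 — Component impedances:
  Z1: Z = jωL = j·1740·0.00468 = 0 + j8.145 Ω
  Z2: Z = jωL = j·1740·0.1 = 0 + j174 Ω
  Z3: Z = 1/(jωC) = -j/(ω·C) = 0 - j1.429e+04 Ω
Step 3 — With the output port shorted to ground, the output series arm Z2 runs from the junction to ground; the shunt arm Z3 also runs from the junction to ground. They appear in parallel: Z3 || Z2 = 0 + j176.2 Ω.
Step 4 — Series with input arm Z1: Z_in = Z1 + (Z3 || Z2) = 0 + j184.3 Ω = 184.3∠90.0° Ω.
Step 5 — Source phasor: V = 9.7∠-8.4° V = 9.596 - j1.417 V.
Step 6 — Current: I = V / Z = -0.007687 - j0.05206 A = 0.05262∠-98.4° A.
Step 7 — Complex power: S = V·I* = 0 + j0.5104 VA.
Step 8 — Real power: P = Re(S) = 0 W.
Step 9 — Reactive power: Q = Im(S) = 0.5104 VAR.
Step 10 — Apparent power: |S| = 0.5104 VA.
Step 11 — Power factor: PF = P/|S| = 0 (lagging).

(a) P = 0 W  (b) Q = 0.5104 VAR  (c) S = 0.5104 VA  (d) PF = 0 (lagging)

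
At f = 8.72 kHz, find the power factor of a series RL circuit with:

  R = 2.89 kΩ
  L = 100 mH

Step 1 — Angular frequency: ω = 2π·f = 2π·8720 = 5.479e+04 rad/s.
Step 2 — Component impedances:
  R: Z = R = 2890 Ω
  L: Z = jωL = j·5.479e+04·0.1 = 0 + j5479 Ω
Step 3 — Series combination: Z_total = R + L = 2890 + j5479 Ω = 6194∠62.2° Ω.
Step 4 — Power factor: PF = cos(φ) = Re(Z)/|Z| = 2890/6194.42 = 0.4665.
Step 5 — Type: Im(Z) = 5479 ⇒ lagging (phase φ = 62.2°).

PF = 0.4665 (lagging, φ = 62.2°)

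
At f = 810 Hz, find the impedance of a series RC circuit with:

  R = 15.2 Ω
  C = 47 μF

Step 1 — Angular frequency: ω = 2π·f = 2π·810 = 5089 rad/s.
Step 2 — Component impedances:
  R: Z = R = 15.2 Ω
  C: Z = 1/(jωC) = -j/(ω·C) = 0 - j4.181 Ω
Step 3 — Series combination: Z_total = R + C = 15.2 - j4.181 Ω = 15.76∠-15.4° Ω.

Z = 15.2 - j4.181 Ω = 15.76∠-15.4° Ω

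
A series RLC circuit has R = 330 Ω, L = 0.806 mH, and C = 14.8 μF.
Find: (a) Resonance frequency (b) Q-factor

Step 1 — Resonance condition Im(Z)=0 gives ω₀ = 1/√(LC).
Step 2 — ω₀ = 1/√(0.000806·1.48e-05) = 9156 rad/s.
Step 3 — f₀ = ω₀/(2π) = 1457 Hz.
Step 4 — Series Q: Q = ω₀L/R = 9156·0.000806/330 = 0.02236.

(a) f₀ = 1457 Hz  (b) Q = 0.02236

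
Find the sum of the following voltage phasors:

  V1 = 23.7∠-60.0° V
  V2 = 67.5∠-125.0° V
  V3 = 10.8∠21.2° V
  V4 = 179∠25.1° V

Step 1 — Convert each phasor to rectangular form:
  V1 = 23.7·(cos(-60.0°) + j·sin(-60.0°)) = 11.85 - j20.52 V
  V2 = 67.5·(cos(-125.0°) + j·sin(-125.0°)) = -38.72 - j55.29 V
  V3 = 10.8·(cos(21.2°) + j·sin(21.2°)) = 10.07 + j3.906 V
  V4 = 179·(cos(25.1°) + j·sin(25.1°)) = 162.1 + j75.93 V
Step 2 — Sum components: V_total = 145.3 + j4.02 V.
Step 3 — Convert to polar: |V_total| = 145.4 V, ∠V_total = 1.6°.

V_total = 145.4∠1.6° V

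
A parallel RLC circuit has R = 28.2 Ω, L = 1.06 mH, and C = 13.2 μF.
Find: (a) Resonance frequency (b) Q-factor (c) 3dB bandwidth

Step 1 — Resonance: ω₀ = 1/√(LC) = 1/√(0.00106·1.32e-05) = 8454 rad/s.
Step 2 — f₀ = ω₀/(2π) = 1345 Hz.
Step 3 — Parallel Q: Q = R/(ω₀L) = 28.2/(8454·0.00106) = 3.147.
Step 4 — Bandwidth: Δω = ω₀/Q = 2686 rad/s; BW = Δω/(2π) = 427.6 Hz.

(a) f₀ = 1345 Hz  (b) Q = 3.147  (c) BW = 427.6 Hz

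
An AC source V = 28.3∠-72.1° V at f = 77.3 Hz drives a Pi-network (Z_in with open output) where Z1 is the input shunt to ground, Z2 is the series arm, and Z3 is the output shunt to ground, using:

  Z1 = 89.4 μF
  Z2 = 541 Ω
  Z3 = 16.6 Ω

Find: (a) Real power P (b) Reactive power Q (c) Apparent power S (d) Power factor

Step 1 — Angular frequency: ω = 2π·f = 2π·77.3 = 485.7 rad/s.
Step 2 — Component impedances:
  Z1: Z = 1/(jωC) = -j/(ω·C) = 0 - j23.03 Ω
  Z2: Z = R = 541 Ω
  Z3: Z = R = 16.6 Ω
Step 3 — With open output, the series arm Z2 and the output shunt Z3 appear in series to ground: Z2 + Z3 = 557.6 Ω.
Step 4 — Parallel with input shunt Z1: Z_in = Z1 || (Z2 + Z3) = 0.9496 - j22.99 Ω = 23.01∠-87.6° Ω.
Step 5 — Source phasor: V = 28.3∠-72.1° V = 8.698 - j26.93 V.
Step 6 — Current: I = V / Z = 1.185 + j0.3294 A = 1.23∠15.5° A.
Step 7 — Complex power: S = V·I* = 1.436 - j34.78 VA.
Step 8 — Real power: P = Re(S) = 1.436 W.
Step 9 — Reactive power: Q = Im(S) = -34.78 VAR.
Step 10 — Apparent power: |S| = 34.8 VA.
Step 11 — Power factor: PF = P/|S| = 0.04127 (leading).

(a) P = 1.436 W  (b) Q = -34.78 VAR  (c) S = 34.8 VA  (d) PF = 0.04127 (leading)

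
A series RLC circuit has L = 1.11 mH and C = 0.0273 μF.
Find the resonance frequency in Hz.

Step 1 — Resonance condition Im(Z)=0 gives ω₀ = 1/√(LC).
Step 2 — ω₀ = 1/√(0.00111·2.73e-08) = 1.817e+05 rad/s.
Step 3 — f₀ = ω₀/(2π) = 2.891e+04 Hz.

f₀ = 2.891e+04 Hz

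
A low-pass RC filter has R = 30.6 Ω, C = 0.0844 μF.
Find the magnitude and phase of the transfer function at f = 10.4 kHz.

Step 1 — Angular frequency: ω = 2π·1.04e+04 = 6.535e+04 rad/s.
Step 2 — Transfer function: H(jω) = 1/(1 + jωRC).
Step 3 — Denominator: 1 + jωRC = 1 + j·6.535e+04·30.6·8.44e-08 = 1 + j0.1688.
Step 4 — H = 0.9723 - j0.1641.
Step 5 — Magnitude: |H| = 0.9861 (-0.1 dB); phase: φ = -9.6°.

|H| = 0.9861 (-0.1 dB), φ = -9.6°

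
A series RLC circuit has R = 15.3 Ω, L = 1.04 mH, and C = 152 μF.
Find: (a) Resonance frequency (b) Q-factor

Step 1 — Resonance condition Im(Z)=0 gives ω₀ = 1/√(LC).
Step 2 — ω₀ = 1/√(0.00104·0.000152) = 2515 rad/s.
Step 3 — f₀ = ω₀/(2π) = 400.3 Hz.
Step 4 — Series Q: Q = ω₀L/R = 2515·0.00104/15.3 = 0.171.

(a) f₀ = 400.3 Hz  (b) Q = 0.171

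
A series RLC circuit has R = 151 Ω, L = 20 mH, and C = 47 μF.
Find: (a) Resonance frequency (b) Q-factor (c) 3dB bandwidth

Step 1 — Resonance condition Im(Z)=0 gives ω₀ = 1/√(LC).
Step 2 — ω₀ = 1/√(0.02·4.7e-05) = 1031 rad/s.
Step 3 — f₀ = ω₀/(2π) = 164.2 Hz.
Step 4 — Series Q: Q = ω₀L/R = 1031·0.02/151 = 0.1366.
Step 5 — 3dB bandwidth: Δω = ω₀/Q = 7550 rad/s; BW = Δω/(2π) = 1202 Hz.

(a) f₀ = 164.2 Hz  (b) Q = 0.1366  (c) BW = 1202 Hz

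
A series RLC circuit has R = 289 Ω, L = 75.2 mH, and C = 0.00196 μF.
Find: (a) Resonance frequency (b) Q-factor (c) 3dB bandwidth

Step 1 — Resonance: ω₀ = 1/√(LC) = 1/√(0.0752·1.96e-09) = 8.237e+04 rad/s.
Step 2 — f₀ = ω₀/(2π) = 1.311e+04 Hz.
Step 3 — Series Q: Q = ω₀L/R = 8.237e+04·0.0752/289 = 21.43.
Step 4 — Bandwidth: Δω = ω₀/Q = 3843 rad/s; BW = Δω/(2π) = 611.6 Hz.

(a) f₀ = 1.311e+04 Hz  (b) Q = 21.43  (c) BW = 611.6 Hz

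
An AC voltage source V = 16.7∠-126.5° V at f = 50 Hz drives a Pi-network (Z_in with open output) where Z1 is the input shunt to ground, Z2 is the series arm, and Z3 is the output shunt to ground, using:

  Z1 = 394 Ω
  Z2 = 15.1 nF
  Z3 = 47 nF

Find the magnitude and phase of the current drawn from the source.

Step 1 — Angular frequency: ω = 2π·f = 2π·50 = 314.2 rad/s.
Step 2 — Component impedances:
  Z1: Z = R = 394 Ω
  Z2: Z = 1/(jωC) = -j/(ω·C) = 0 - j2.108e+05 Ω
  Z3: Z = 1/(jωC) = -j/(ω·C) = 0 - j6.773e+04 Ω
Step 3 — With open output, the series arm Z2 and the output shunt Z3 appear in series to ground: Z2 + Z3 = 0 - j2.785e+05 Ω.
Step 4 — Parallel with input shunt Z1: Z_in = Z1 || (Z2 + Z3) = 394 - j0.5573 Ω = 394∠-0.1° Ω.
Step 5 — Source phasor: V = 16.7∠-126.5° V = -9.934 - j13.42 V.
Step 6 — Ohm's law: I = V / Z_total = (-9.934 - j13.42) / (394 - j0.5573) = -0.02516 - j0.03411 A.
Step 7 — Convert to polar: |I| = 0.04239 A, ∠I = -126.4°.

I = 0.04239∠-126.4° A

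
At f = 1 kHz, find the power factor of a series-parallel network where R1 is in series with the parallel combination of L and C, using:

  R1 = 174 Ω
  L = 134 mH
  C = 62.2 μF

Step 1 — Angular frequency: ω = 2π·f = 2π·1000 = 6283 rad/s.
Step 2 — Component impedances:
  R1: Z = R = 174 Ω
  L: Z = jωL = j·6283·0.134 = 0 + j841.9 Ω
  C: Z = 1/(jωC) = -j/(ω·C) = 0 - j2.559 Ω
Step 3 — Parallel branch: L || C = 1/(1/L + 1/C) = 0 - j2.567 Ω.
Step 4 — Series with R1: Z_total = R1 + (L || C) = 174 - j2.567 Ω = 174∠-0.8° Ω.
Step 5 — Power factor: PF = cos(φ) = Re(Z)/|Z| = 174/174.02 = 0.9999.
Step 6 — Type: Im(Z) = -2.567 ⇒ leading (phase φ = -0.8°).

PF = 0.9999 (leading, φ = -0.8°)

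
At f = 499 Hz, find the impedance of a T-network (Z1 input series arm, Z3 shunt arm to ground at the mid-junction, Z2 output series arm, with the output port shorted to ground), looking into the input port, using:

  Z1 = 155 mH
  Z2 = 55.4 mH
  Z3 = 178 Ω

Step 1 — Angular frequency: ω = 2π·f = 2π·499 = 3135 rad/s.
Step 2 — Component impedances:
  Z1: Z = jωL = j·3135·0.155 = 0 + j486 Ω
  Z2: Z = jωL = j·3135·0.0554 = 0 + j173.7 Ω
  Z3: Z = R = 178 Ω
Step 3 — With the output port shorted to ground, the output series arm Z2 runs from the junction to ground; the shunt arm Z3 also runs from the junction to ground. They appear in parallel: Z3 || Z2 = 86.82 + j88.97 Ω.
Step 4 — Series with input arm Z1: Z_in = Z1 + (Z3 || Z2) = 86.82 + j574.9 Ω = 581.5∠81.4° Ω.

Z = 86.82 + j574.9 Ω = 581.5∠81.4° Ω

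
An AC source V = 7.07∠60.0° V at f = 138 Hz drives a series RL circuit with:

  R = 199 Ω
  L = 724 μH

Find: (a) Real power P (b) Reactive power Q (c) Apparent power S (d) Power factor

Step 1 — Angular frequency: ω = 2π·f = 2π·138 = 867.1 rad/s.
Step 2 — Component impedances:
  R: Z = R = 199 Ω
  L: Z = jωL = j·867.1·0.000724 = 0 + j0.6278 Ω
Step 3 — Series combination: Z_total = R + L = 199 + j0.6278 Ω = 199∠0.2° Ω.
Step 4 — Source phasor: V = 7.07∠60.0° V = 3.535 + j6.123 V.
Step 5 — Current: I = V / Z = 0.01786 + j0.03071 A = 0.03553∠59.8° A.
Step 6 — Complex power: S = V·I* = 0.2512 + j0.0007924 VA.
Step 7 — Real power: P = Re(S) = 0.2512 W.
Step 8 — Reactive power: Q = Im(S) = 0.0007924 VAR.
Step 9 — Apparent power: |S| = 0.2512 VA.
Step 10 — Power factor: PF = P/|S| = 1 (lagging).

(a) P = 0.2512 W  (b) Q = 0.0007924 VAR  (c) S = 0.2512 VA  (d) PF = 1 (lagging)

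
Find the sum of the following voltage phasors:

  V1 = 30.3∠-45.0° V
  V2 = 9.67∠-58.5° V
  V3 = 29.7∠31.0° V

Step 1 — Convert each phasor to rectangular form:
  V1 = 30.3·(cos(-45.0°) + j·sin(-45.0°)) = 21.43 - j21.43 V
  V2 = 9.67·(cos(-58.5°) + j·sin(-58.5°)) = 5.053 - j8.245 V
  V3 = 29.7·(cos(31.0°) + j·sin(31.0°)) = 25.46 + j15.3 V
Step 2 — Sum components: V_total = 51.94 - j14.37 V.
Step 3 — Convert to polar: |V_total| = 53.89 V, ∠V_total = -15.5°.

V_total = 53.89∠-15.5° V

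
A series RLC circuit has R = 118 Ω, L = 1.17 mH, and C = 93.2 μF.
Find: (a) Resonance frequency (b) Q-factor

Step 1 — Resonance condition Im(Z)=0 gives ω₀ = 1/√(LC).
Step 2 — ω₀ = 1/√(0.00117·9.32e-05) = 3028 rad/s.
Step 3 — f₀ = ω₀/(2π) = 482 Hz.
Step 4 — Series Q: Q = ω₀L/R = 3028·0.00117/118 = 0.03003.

(a) f₀ = 482 Hz  (b) Q = 0.03003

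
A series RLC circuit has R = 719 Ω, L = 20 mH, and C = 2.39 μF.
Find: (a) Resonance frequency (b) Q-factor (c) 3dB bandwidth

Step 1 — Resonance condition Im(Z)=0 gives ω₀ = 1/√(LC).
Step 2 — ω₀ = 1/√(0.02·2.39e-06) = 4574 rad/s.
Step 3 — f₀ = ω₀/(2π) = 728 Hz.
Step 4 — Series Q: Q = ω₀L/R = 4574·0.02/719 = 0.1272.
Step 5 — 3dB bandwidth: Δω = ω₀/Q = 3.595e+04 rad/s; BW = Δω/(2π) = 5722 Hz.

(a) f₀ = 728 Hz  (b) Q = 0.1272  (c) BW = 5722 Hz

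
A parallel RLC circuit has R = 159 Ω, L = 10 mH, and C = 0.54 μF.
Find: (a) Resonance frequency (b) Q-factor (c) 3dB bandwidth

Step 1 — Resonance: ω₀ = 1/√(LC) = 1/√(0.01·5.4e-07) = 1.361e+04 rad/s.
Step 2 — f₀ = ω₀/(2π) = 2166 Hz.
Step 3 — Parallel Q: Q = R/(ω₀L) = 159/(1.361e+04·0.01) = 1.168.
Step 4 — Bandwidth: Δω = ω₀/Q = 1.165e+04 rad/s; BW = Δω/(2π) = 1854 Hz.

(a) f₀ = 2166 Hz  (b) Q = 1.168  (c) BW = 1854 Hz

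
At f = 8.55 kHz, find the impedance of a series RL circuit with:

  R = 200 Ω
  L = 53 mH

Step 1 — Angular frequency: ω = 2π·f = 2π·8550 = 5.372e+04 rad/s.
Step 2 — Component impedances:
  R: Z = R = 200 Ω
  L: Z = jωL = j·5.372e+04·0.053 = 0 + j2847 Ω
Step 3 — Series combination: Z_total = R + L = 200 + j2847 Ω = 2854∠86.0° Ω.

Z = 200 + j2847 Ω = 2854∠86.0° Ω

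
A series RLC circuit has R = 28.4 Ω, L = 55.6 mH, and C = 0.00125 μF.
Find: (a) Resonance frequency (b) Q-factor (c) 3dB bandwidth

Step 1 — Resonance: ω₀ = 1/√(LC) = 1/√(0.0556·1.25e-09) = 1.2e+05 rad/s.
Step 2 — f₀ = ω₀/(2π) = 1.909e+04 Hz.
Step 3 — Series Q: Q = ω₀L/R = 1.2e+05·0.0556/28.4 = 234.8.
Step 4 — Bandwidth: Δω = ω₀/Q = 510.8 rad/s; BW = Δω/(2π) = 81.29 Hz.

(a) f₀ = 1.909e+04 Hz  (b) Q = 234.8  (c) BW = 81.29 Hz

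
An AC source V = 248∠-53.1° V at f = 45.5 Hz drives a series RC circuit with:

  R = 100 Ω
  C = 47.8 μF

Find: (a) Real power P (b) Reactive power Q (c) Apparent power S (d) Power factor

Step 1 — Angular frequency: ω = 2π·f = 2π·45.5 = 285.9 rad/s.
Step 2 — Component impedances:
  R: Z = R = 100 Ω
  C: Z = 1/(jωC) = -j/(ω·C) = 0 - j73.18 Ω
Step 3 — Series combination: Z_total = R + C = 100 - j73.18 Ω = 123.9∠-36.2° Ω.
Step 4 — Source phasor: V = 248∠-53.1° V = 148.9 - j198.3 V.
Step 5 — Current: I = V / Z = 1.915 - j0.5819 A = 2.001∠-16.9° A.
Step 6 — Complex power: S = V·I* = 400.5 - j293.1 VA.
Step 7 — Real power: P = Re(S) = 400.5 W.
Step 8 — Reactive power: Q = Im(S) = -293.1 VAR.
Step 9 — Apparent power: |S| = 496.3 VA.
Step 10 — Power factor: PF = P/|S| = 0.807 (leading).

(a) P = 400.5 W  (b) Q = -293.1 VAR  (c) S = 496.3 VA  (d) PF = 0.807 (leading)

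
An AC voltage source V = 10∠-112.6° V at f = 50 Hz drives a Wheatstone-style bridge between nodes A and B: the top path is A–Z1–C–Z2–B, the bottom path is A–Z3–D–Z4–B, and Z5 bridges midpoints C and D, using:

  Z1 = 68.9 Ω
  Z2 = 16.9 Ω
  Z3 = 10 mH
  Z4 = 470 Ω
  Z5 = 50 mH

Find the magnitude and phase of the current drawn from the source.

Step 1 — Angular frequency: ω = 2π·f = 2π·50 = 314.2 rad/s.
Step 2 — Component impedances:
  Z1: Z = R = 68.9 Ω
  Z2: Z = R = 16.9 Ω
  Z3: Z = jωL = j·314.2·0.01 = 0 + j3.142 Ω
  Z4: Z = R = 470 Ω
  Z5: Z = jωL = j·314.2·0.05 = 0 + j15.71 Ω
Step 3 — Bridge requires nodal analysis (the Z5 bridge couples midpoints C and D, so the two paths cannot be reduced to a simple series/parallel combination). Setting node B to ground and injecting 1 A at node A, the 3-node admittance system at A, C, D solves to V_A = Z_AB = 21.21 + j16.31 Ω = 26.75∠37.6° Ω.
Step 4 — Source phasor: V = 10∠-112.6° V = -3.843 - j9.232 V.
Step 5 — Ohm's law: I = V / Z_total = (-3.843 - j9.232) / (21.21 + j16.31) = -0.3243 - j0.186 A.
Step 6 — Convert to polar: |I| = 0.3738 A, ∠I = -150.2°.

I = 0.3738∠-150.2° A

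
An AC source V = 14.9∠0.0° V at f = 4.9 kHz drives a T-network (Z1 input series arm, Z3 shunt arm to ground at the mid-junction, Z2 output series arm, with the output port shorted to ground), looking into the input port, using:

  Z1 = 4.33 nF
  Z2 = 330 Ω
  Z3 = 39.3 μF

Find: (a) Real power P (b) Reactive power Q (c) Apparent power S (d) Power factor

Step 1 — Angular frequency: ω = 2π·f = 2π·4900 = 3.079e+04 rad/s.
Step 2 — Component impedances:
  Z1: Z = 1/(jωC) = -j/(ω·C) = 0 - j7501 Ω
  Z2: Z = R = 330 Ω
  Z3: Z = 1/(jωC) = -j/(ω·C) = 0 - j0.8265 Ω
Step 3 — With the output port shorted to ground, the output series arm Z2 runs from the junction to ground; the shunt arm Z3 also runs from the junction to ground. They appear in parallel: Z3 || Z2 = 0.00207 - j0.8265 Ω.
Step 4 — Series with input arm Z1: Z_in = Z1 + (Z3 || Z2) = 0.00207 - j7502 Ω = 7502∠-90.0° Ω.
Step 5 — Source phasor: V = 14.9∠0.0° V = 14.9 V.
Step 6 — Current: I = V / Z = 5.48e-10 + j0.001986 A = 0.001986∠90.0° A.
Step 7 — Complex power: S = V·I* = 8.165e-09 - j0.02959 VA.
Step 8 — Real power: P = Re(S) = 8.165e-09 W.
Step 9 — Reactive power: Q = Im(S) = -0.02959 VAR.
Step 10 — Apparent power: |S| = 0.02959 VA.
Step 11 — Power factor: PF = P/|S| = 2.759e-07 (leading).

(a) P = 8.165e-09 W  (b) Q = -0.02959 VAR  (c) S = 0.02959 VA  (d) PF = 2.759e-07 (leading)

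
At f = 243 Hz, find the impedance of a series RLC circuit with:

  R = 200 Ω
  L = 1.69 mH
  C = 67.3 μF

Step 1 — Angular frequency: ω = 2π·f = 2π·243 = 1527 rad/s.
Step 2 — Component impedances:
  R: Z = R = 200 Ω
  L: Z = jωL = j·1527·0.00169 = 0 + j2.58 Ω
  C: Z = 1/(jωC) = -j/(ω·C) = 0 - j9.732 Ω
Step 3 — Series combination: Z_total = R + L + C = 200 - j7.152 Ω = 200.1∠-2.0° Ω.

Z = 200 - j7.152 Ω = 200.1∠-2.0° Ω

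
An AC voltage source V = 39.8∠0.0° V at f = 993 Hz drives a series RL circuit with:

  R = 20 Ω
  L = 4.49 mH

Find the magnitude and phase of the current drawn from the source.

Step 1 — Angular frequency: ω = 2π·f = 2π·993 = 6239 rad/s.
Step 2 — Component impedances:
  R: Z = R = 20 Ω
  L: Z = jωL = j·6239·0.00449 = 0 + j28.01 Ω
Step 3 — Series combination: Z_total = R + L = 20 + j28.01 Ω = 34.42∠54.5° Ω.
Step 4 — Source phasor: V = 39.8∠0.0° V = 39.8 V.
Step 5 — Ohm's law: I = V / Z_total = (39.8) / (20 + j28.01) = 0.6719 - j0.9411 A.
Step 6 — Convert to polar: |I| = 1.156 A, ∠I = -54.5°.

I = 1.156∠-54.5° A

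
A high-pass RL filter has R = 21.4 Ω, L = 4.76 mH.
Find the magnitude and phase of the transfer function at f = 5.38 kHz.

Step 1 — Angular frequency: ω = 2π·5380 = 3.38e+04 rad/s.
Step 2 — Transfer function: H(jω) = jωL/(R + jωL).
Step 3 — Numerator jωL = j·160.9; denominator R + jωL = 21.4 + j160.9.
Step 4 — H = 0.9826 + j0.1307.
Step 5 — Magnitude: |H| = 0.9913 (-0.1 dB); phase: φ = 7.6°.

|H| = 0.9913 (-0.1 dB), φ = 7.6°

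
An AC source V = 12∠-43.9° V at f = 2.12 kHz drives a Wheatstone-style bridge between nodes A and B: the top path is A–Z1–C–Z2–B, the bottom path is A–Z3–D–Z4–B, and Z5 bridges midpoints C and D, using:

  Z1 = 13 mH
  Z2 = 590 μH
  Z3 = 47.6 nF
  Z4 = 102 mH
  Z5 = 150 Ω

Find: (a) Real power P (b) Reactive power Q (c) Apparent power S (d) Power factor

Step 1 — Angular frequency: ω = 2π·f = 2π·2120 = 1.332e+04 rad/s.
Step 2 — Component impedances:
  Z1: Z = jωL = j·1.332e+04·0.013 = 0 + j173.2 Ω
  Z2: Z = jωL = j·1.332e+04·0.00059 = 0 + j7.859 Ω
  Z3: Z = 1/(jωC) = -j/(ω·C) = 0 - j1577 Ω
  Z4: Z = jωL = j·1.332e+04·0.102 = 0 + j1359 Ω
  Z5: Z = R = 150 Ω
Step 3 — Bridge requires nodal analysis (the Z5 bridge couples midpoints C and D, so the two paths cannot be reduced to a simple series/parallel combination). Setting node B to ground and injecting 1 A at node A, the 3-node admittance system at A, C, D solves to V_A = Z_AB = 2.5 + j202.3 Ω = 202.4∠89.3° Ω.
Step 4 — Source phasor: V = 12∠-43.9° V = 8.647 - j8.321 V.
Step 5 — Current: I = V / Z = -0.04059 - j0.04323 A = 0.0593∠-133.2° A.
Step 6 — Complex power: S = V·I* = 0.00879 + j0.7116 VA.
Step 7 — Real power: P = Re(S) = 0.00879 W.
Step 8 — Reactive power: Q = Im(S) = 0.7116 VAR.
Step 9 — Apparent power: |S| = 0.7116 VA.
Step 10 — Power factor: PF = P/|S| = 0.01235 (lagging).

(a) P = 0.00879 W  (b) Q = 0.7116 VAR  (c) S = 0.7116 VA  (d) PF = 0.01235 (lagging)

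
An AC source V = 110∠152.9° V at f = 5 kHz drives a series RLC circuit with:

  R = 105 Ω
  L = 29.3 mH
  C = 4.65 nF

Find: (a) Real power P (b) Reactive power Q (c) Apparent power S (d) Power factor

Step 1 — Angular frequency: ω = 2π·f = 2π·5000 = 3.142e+04 rad/s.
Step 2 — Component impedances:
  R: Z = R = 105 Ω
  L: Z = jωL = j·3.142e+04·0.0293 = 0 + j920.5 Ω
  C: Z = 1/(jωC) = -j/(ω·C) = 0 - j6845 Ω
Step 3 — Series combination: Z_total = R + L + C = 105 - j5925 Ω = 5926∠-89.0° Ω.
Step 4 — Source phasor: V = 110∠152.9° V = -97.92 + j50.11 V.
Step 5 — Current: I = V / Z = -0.008748 - j0.01637 A = 0.01856∠-118.1° A.
Step 6 — Complex power: S = V·I* = 0.03618 - j2.042 VA.
Step 7 — Real power: P = Re(S) = 0.03618 W.
Step 8 — Reactive power: Q = Im(S) = -2.042 VAR.
Step 9 — Apparent power: |S| = 2.042 VA.
Step 10 — Power factor: PF = P/|S| = 0.01772 (leading).

(a) P = 0.03618 W  (b) Q = -2.042 VAR  (c) S = 2.042 VA  (d) PF = 0.01772 (leading)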